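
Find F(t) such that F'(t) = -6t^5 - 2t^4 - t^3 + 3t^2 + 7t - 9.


Reverse power rule on each term:
  ∫ -6t^5 dt = -t^6
  ∫ -2t^4 dt = -(2/5)t^5
  ∫ -t^3 dt = -(1/4)t^4
  ∫ 3t^2 dt = t^3
  ∫ 7t dt = (7/2)t^2
  ∫ -9 dt = -9t
F(t) = -t^6 - (2/5)t^5 - (1/4)t^4 + t^3 + (7/2)t^2 - 9t + C


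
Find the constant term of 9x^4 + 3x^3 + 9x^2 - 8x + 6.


Read off the constant term: 6


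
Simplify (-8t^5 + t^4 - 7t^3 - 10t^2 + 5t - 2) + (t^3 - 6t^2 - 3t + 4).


Align terms by degree and add:
  -8t^5 + t^4 - 7t^3 - 10t^2 + 5t - 2
+ t^3 - 6t^2 - 3t + 4
= -8t^5 + t^4 - 6t^3 - 16t^2 + 2t + 2


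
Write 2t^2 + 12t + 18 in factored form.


Roots satisfy r1 + r2 = -b/a = -6 and r1*r2 = c/a = 9.
So r1 = -3, r2 = -3.
2t^2 + 12t + 18 = 2(t - r1)(t - r2) = 2(t + 3)(t + 3)


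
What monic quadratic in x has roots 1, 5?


p(x) = (x - 1)(x - 5)
Expand: x^2 - 6x + 5


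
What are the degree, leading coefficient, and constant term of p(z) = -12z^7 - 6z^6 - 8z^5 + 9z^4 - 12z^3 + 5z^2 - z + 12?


Highest power of z is 7, with coefficient -12. Constant term is 12.
Degree = 7, leading coefficient = -12, constant term = 12


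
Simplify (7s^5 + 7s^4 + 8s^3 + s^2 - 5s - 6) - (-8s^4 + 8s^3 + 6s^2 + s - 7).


Distribute the minus sign:
  (7s^5 + 7s^4 + 8s^3 + s^2 - 5s - 6)
- (-8s^4 + 8s^3 + 6s^2 + s - 7)
Negate second polynomial: 8s^4 - 8s^3 - 6s^2 - s + 7
Add: 7s^5 + 15s^4 - 5s^2 - 6s + 1


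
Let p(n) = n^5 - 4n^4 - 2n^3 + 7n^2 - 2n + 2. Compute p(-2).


Using direct substitution:
  1 * (-2)^5 = -32
  -4 * (-2)^4 = -64
  -2 * (-2)^3 = 16
  7 * (-2)^2 = 28
  -2 * (-2)^1 = 4
  constant: 2
Sum = -32 - 64 + 16 + 28 + 4 + 2 = -46


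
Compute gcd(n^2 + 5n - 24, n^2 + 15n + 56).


Factor each:
  n^2 + 5n - 24 = (n + 8)(n - 3)
  n^2 + 15n + 56 = (n + 8)(n + 7)
Common monic factor: n + 8


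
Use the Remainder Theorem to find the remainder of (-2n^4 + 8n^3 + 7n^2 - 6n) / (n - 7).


By the Remainder Theorem, the remainder equals p(7):
  -2*(7)^4 = -4802
  8*(7)^3 = 2744
  7*(7)^2 = 343
  -6*(7)^1 = -42
  constant: 0
Sum: -4802 + 2744 + 343 - 42 + 0 = -1757


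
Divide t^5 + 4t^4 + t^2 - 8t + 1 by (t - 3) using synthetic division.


Synthetic division with c = 3. Coefficients: 1, 4, 0, 1, -8, 1
Bring down 1.
  1 * 3 = 3; 3 + 4 = 7
  7 * 3 = 21; 21 + 0 = 21
  21 * 3 = 63; 63 + 1 = 64
  64 * 3 = 192; 192 - 8 = 184
  184 * 3 = 552; 552 + 1 = 553
Quotient: t^4 + 7t^3 + 21t^2 + 64t + 184, Remainder: 553


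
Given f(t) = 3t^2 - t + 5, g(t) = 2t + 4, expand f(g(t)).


Substitute g(t) into f:
f(g(t)) = 3*(2t + 4)^2 + (-1)*(2t + 4) + 5
(2t + 4)^2 = 4t^2 + 16t + 16
Expand and combine: 12t^2 + 46t + 49


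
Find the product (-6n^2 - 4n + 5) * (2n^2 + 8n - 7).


Distribute each term of the first polynomial:
  (-6n^2)(2n^2 + 8n - 7) = -12n^4 - 48n^3 + 42n^2
  (-4n)(2n^2 + 8n - 7) = -8n^3 - 32n^2 + 28n
  (5)(2n^2 + 8n - 7) = 10n^2 + 40n - 35
Sum: -12n^4 - 56n^3 + 20n^2 + 68n - 35


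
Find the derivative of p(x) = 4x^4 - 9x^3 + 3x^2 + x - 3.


Apply the power rule term by term:
  d/dx(4x^4) = 16x^3
  d/dx(-9x^3) = -27x^2
  d/dx(3x^2) = 6x
  d/dx(x) = 1
  d/dx(-3) = 0
p'(x) = 16x^3 - 27x^2 + 6x + 1


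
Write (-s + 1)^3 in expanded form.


Expand (-s + 1)^3 by repeated multiplication:
  (-s + 1)^2 = s^2 - 2s + 1
= -s^3 + 3s^2 - 3s + 1


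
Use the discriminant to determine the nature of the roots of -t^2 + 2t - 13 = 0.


D = b^2 - 4ac = (2)^2 - 4(-1)(-13) = 4 - 52 = -48
Since D < 0: two complex conjugate roots (no real roots)


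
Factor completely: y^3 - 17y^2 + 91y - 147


Try integer roots (divisors of -147). y=7: p(7)=0.
Divide out (y - 7): quotient is y^2 - 10y + 21.
Factor the quadratic: (y - 7)(y - 3)
Result: (y - 7)(y - 7)(y - 3)


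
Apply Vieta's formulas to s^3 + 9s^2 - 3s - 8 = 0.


Monic cubic s^3+bs^2+cs+d=0: sum=-b, pairwise sum=c, product=-d.
b=9, c=-3, d=-8
r1+r2+r3 = -9
r1r2+r1r3+r2r3 = -3
r1r2r3 = 8


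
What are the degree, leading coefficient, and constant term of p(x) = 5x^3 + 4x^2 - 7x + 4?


Highest power of x is 3, with coefficient 5. Constant term is 4.
Degree = 3, leading coefficient = 5, constant term = 4


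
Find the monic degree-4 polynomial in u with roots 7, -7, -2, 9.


p(u) = (u - 7)(u + 7)(u + 2)(u - 9)
Expand: u^4 - 7u^3 - 67u^2 + 343u + 882


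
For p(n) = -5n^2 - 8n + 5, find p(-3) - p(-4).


p(-3) = -16
p(-4) = -43
p(-3) - p(-4) = -16 + 43 = 27


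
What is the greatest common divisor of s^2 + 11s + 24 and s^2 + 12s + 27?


Factor each:
  s^2 + 11s + 24 = (s + 3)(s + 8)
  s^2 + 12s + 27 = (s + 3)(s + 9)
Common monic factor: s + 3


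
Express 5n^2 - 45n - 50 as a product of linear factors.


Roots satisfy r1 + r2 = -b/a = 9 and r1*r2 = c/a = -10.
So r1 = -1, r2 = 10.
5n^2 - 45n - 50 = 5(n - r1)(n - r2) = 5(n + 1)(n - 10)


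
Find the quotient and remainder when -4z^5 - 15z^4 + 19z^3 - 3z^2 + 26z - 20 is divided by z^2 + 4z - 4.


(-4z^5 - 15z^4 + 19z^3 - 3z^2 + 26z - 20) / (z^2 + 4z - 4)
Step 1: -4z^3 * (z^2 + 4z - 4) = -4z^5 - 16z^4 + 16z^3; subtract.
Step 2: z^2 * (z^2 + 4z - 4) = z^4 + 4z^3 - 4z^2; subtract.
Step 3: -z * (z^2 + 4z - 4) = -z^3 - 4z^2 + 4z; subtract.
Step 4: 5 * (z^2 + 4z - 4) = 5z^2 + 20z - 20; subtract.
Quotient: -4z^3 + z^2 - z + 5, Remainder: 2z


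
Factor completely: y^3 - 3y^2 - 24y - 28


Try integer roots (divisors of -28). y=-2: p(-2)=0.
Divide out (y + 2): quotient is y^2 - 5y - 14.
Factor the quadratic: (y + 2)(y - 7)
Result: (y + 2)(y + 2)(y - 7)


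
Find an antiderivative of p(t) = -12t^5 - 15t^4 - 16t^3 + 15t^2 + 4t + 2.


Reverse power rule on each term:
  ∫ -12t^5 dt = -2t^6
  ∫ -15t^4 dt = -3t^5
  ∫ -16t^3 dt = -4t^4
  ∫ 15t^2 dt = 5t^3
  ∫ 4t dt = 2t^2
  ∫ 2 dt = 2t
F(t) = -2t^6 - 3t^5 - 4t^4 + 5t^3 + 2t^2 + 2t + C


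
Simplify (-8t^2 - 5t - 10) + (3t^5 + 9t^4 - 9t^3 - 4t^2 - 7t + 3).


Align terms by degree and add:
  -8t^2 - 5t - 10
+ 3t^5 + 9t^4 - 9t^3 - 4t^2 - 7t + 3
= 3t^5 + 9t^4 - 9t^3 - 12t^2 - 12t - 7


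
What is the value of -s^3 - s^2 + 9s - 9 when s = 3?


Using direct substitution:
  -1 * (3)^3 = -27
  -1 * (3)^2 = -9
  9 * (3)^1 = 27
  constant: -9
Sum = -27 - 9 + 27 - 9 = -18


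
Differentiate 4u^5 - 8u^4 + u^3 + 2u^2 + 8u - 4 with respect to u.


Apply the power rule term by term:
  d/du(4u^5) = 20u^4
  d/du(-8u^4) = -32u^3
  d/du(u^3) = 3u^2
  d/du(2u^2) = 4u
  d/du(8u) = 8
  d/du(-4) = 0
p'(u) = 20u^4 - 32u^3 + 3u^2 + 4u + 8


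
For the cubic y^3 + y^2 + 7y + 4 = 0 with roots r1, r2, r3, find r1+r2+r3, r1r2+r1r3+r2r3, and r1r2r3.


Monic cubic y^3+by^2+cy+d=0: sum=-b, pairwise sum=c, product=-d.
b=1, c=7, d=4
r1+r2+r3 = -1
r1r2+r1r3+r2r3 = 7
r1r2r3 = -4


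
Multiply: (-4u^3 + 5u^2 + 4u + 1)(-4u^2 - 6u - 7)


Distribute each term of the first polynomial:
  (-4u^3)(-4u^2 - 6u - 7) = 16u^5 + 24u^4 + 28u^3
  (5u^2)(-4u^2 - 6u - 7) = -20u^4 - 30u^3 - 35u^2
  (4u)(-4u^2 - 6u - 7) = -16u^3 - 24u^2 - 28u
  (1)(-4u^2 - 6u - 7) = -4u^2 - 6u - 7
Sum: 16u^5 + 4u^4 - 18u^3 - 63u^2 - 34u - 7


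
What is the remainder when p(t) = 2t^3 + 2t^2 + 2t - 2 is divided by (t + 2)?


By the Remainder Theorem, the remainder equals p(-2):
  2*(-2)^3 = -16
  2*(-2)^2 = 8
  2*(-2)^1 = -4
  constant: -2
Sum: -16 + 8 - 4 - 2 = -14


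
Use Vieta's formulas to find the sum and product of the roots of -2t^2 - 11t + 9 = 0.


For at^2+bt+c=0: sum = -b/a, product = c/a.
a=-2, b=-11, c=9
Sum = -(-11)/-2 = -11/2
Product = (9)/-2 = -9/2


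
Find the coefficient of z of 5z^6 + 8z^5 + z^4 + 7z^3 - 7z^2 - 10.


Read off the coefficient of z: 0


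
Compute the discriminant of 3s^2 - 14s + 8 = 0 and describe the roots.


D = b^2 - 4ac = (-14)^2 - 4(3)(8) = 196 - 96 = 100
Since D > 0: two distinct rational roots


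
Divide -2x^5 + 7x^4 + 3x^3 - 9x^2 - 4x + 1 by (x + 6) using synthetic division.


Synthetic division with c = -6. Coefficients: -2, 7, 3, -9, -4, 1
Bring down -2.
  -2 * -6 = 12; 12 + 7 = 19
  19 * -6 = -114; -114 + 3 = -111
  -111 * -6 = 666; 666 - 9 = 657
  657 * -6 = -3942; -3942 - 4 = -3946
  -3946 * -6 = 23676; 23676 + 1 = 23677
Quotient: -2x^4 + 19x^3 - 111x^2 + 657x - 3946, Remainder: 23677


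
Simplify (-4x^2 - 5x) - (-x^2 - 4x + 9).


Distribute the minus sign:
  (-4x^2 - 5x)
- (-x^2 - 4x + 9)
Negate second polynomial: x^2 + 4x - 9
Add: -3x^2 - x - 9


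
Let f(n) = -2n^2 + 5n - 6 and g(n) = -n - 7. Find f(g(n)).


Substitute g(n) into f:
f(g(n)) = -2*(-n - 7)^2 + 5*(-n - 7) + (-6)
(-n - 7)^2 = n^2 + 14n + 49
Expand and combine: -2n^2 - 33n - 139


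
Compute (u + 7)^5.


Expand (u + 7)^5 by repeated multiplication:
  (u + 7)^2 = u^2 + 14u + 49
  (u + 7)^3 = u^3 + 21u^2 + 147u + 343
  (u + 7)^4 = u^4 + 28u^3 + 294u^2 + 1372u + 2401
= u^5 + 35u^4 + 490u^3 + 3430u^2 + 12005u + 16807


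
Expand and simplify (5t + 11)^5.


Expand (5t + 11)^5 by repeated multiplication:
  (5t + 11)^2 = 25t^2 + 110t + 121
  (5t + 11)^3 = 125t^3 + 825t^2 + 1815t + 1331
  (5t + 11)^4 = 625t^4 + 5500t^3 + 18150t^2 + 26620t + 14641
= 3125t^5 + 34375t^4 + 151250t^3 + 332750t^2 + 366025t + 161051


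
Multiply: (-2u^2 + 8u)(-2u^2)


Distribute each term of the first polynomial:
  (-2u^2)(-2u^2) = 4u^4
  (8u)(-2u^2) = -16u^3
Sum: 4u^4 - 16u^3


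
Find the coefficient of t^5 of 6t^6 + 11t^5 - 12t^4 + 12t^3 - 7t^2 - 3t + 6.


Read off the coefficient of t^5: 11


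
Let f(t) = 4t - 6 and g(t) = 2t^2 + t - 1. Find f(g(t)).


Substitute g(t) into f:
f(g(t)) = 4*(2t^2 + t - 1) + (-6)
Expand and combine: 8t^2 + 4t - 10


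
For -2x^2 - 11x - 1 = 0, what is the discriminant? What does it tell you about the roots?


D = b^2 - 4ac = (-11)^2 - 4(-2)(-1) = 121 - 8 = 113
Since D > 0: two distinct irrational roots


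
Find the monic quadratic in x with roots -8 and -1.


p(x) = (x + 8)(x + 1)
Expand: x^2 + 9x + 8


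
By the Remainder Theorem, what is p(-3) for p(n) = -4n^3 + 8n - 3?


By the Remainder Theorem, the remainder equals p(-3):
  -4*(-3)^3 = 108
  0*(-3)^2 = 0
  8*(-3)^1 = -24
  constant: -3
Sum: 108 + 0 - 24 - 3 = 81


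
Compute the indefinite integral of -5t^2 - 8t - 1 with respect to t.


Reverse power rule on each term:
  ∫ -5t^2 dt = -(5/3)t^3
  ∫ -8t dt = -4t^2
  ∫ -1 dt = -t
F(t) = -(5/3)t^3 - 4t^2 - t + C


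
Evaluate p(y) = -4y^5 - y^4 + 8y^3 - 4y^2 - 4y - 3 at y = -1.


Using direct substitution:
  -4 * (-1)^5 = 4
  -1 * (-1)^4 = -1
  8 * (-1)^3 = -8
  -4 * (-1)^2 = -4
  -4 * (-1)^1 = 4
  constant: -3
Sum = 4 - 1 - 8 - 4 + 4 - 3 = -8


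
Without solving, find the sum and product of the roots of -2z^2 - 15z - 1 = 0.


For az^2+bz+c=0: sum = -b/a, product = c/a.
a=-2, b=-15, c=-1
Sum = -(-15)/-2 = -15/2
Product = (-1)/-2 = 1/2


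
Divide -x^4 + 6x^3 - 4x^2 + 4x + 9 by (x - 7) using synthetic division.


Synthetic division with c = 7. Coefficients: -1, 6, -4, 4, 9
Bring down -1.
  -1 * 7 = -7; -7 + 6 = -1
  -1 * 7 = -7; -7 - 4 = -11
  -11 * 7 = -77; -77 + 4 = -73
  -73 * 7 = -511; -511 + 9 = -502
Quotient: -x^3 - x^2 - 11x - 73, Remainder: -502


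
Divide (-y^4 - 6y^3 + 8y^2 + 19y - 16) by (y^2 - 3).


(-y^4 - 6y^3 + 8y^2 + 19y - 16) / (y^2 - 3)
Step 1: -y^2 * (y^2 - 3) = -y^4 + 3y^2; subtract.
Step 2: -6y * (y^2 - 3) = -6y^3 + 18y; subtract.
Step 3: 5 * (y^2 - 3) = 5y^2 - 15; subtract.
Quotient: -y^2 - 6y + 5, Remainder: y - 1


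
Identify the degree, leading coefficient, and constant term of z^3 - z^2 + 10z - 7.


Highest power of z is 3, with coefficient 1. Constant term is -7.
Degree = 3, leading coefficient = 1, constant term = -7


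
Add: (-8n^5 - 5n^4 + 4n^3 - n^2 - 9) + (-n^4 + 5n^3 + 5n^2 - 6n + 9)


Align terms by degree and add:
  -8n^5 - 5n^4 + 4n^3 - n^2 - 9
  -n^4 + 5n^3 + 5n^2 - 6n + 9
= -8n^5 - 6n^4 + 9n^3 + 4n^2 - 6n


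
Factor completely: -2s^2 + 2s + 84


Roots satisfy r1 + r2 = -b/a = 1 and r1*r2 = c/a = -42.
So r1 = 7, r2 = -6.
-2s^2 + 2s + 84 = -2(s - r1)(s - r2) = -2(s - 7)(s + 6)


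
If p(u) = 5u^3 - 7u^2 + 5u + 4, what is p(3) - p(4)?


p(3) = 91
p(4) = 232
p(3) - p(4) = 91 - 232 = -141


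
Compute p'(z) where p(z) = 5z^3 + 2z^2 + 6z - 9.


Apply the power rule term by term:
  d/dz(5z^3) = 15z^2
  d/dz(2z^2) = 4z
  d/dz(6z) = 6
  d/dz(-9) = 0
p'(z) = 15z^2 + 4z + 6


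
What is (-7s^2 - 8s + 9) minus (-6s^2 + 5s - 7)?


Distribute the minus sign:
  (-7s^2 - 8s + 9)
- (-6s^2 + 5s - 7)
Negate second polynomial: 6s^2 - 5s + 7
Add: -s^2 - 13s + 16


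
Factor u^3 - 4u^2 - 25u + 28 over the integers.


Try integer roots (divisors of 28). u=-4: p(-4)=0.
Divide out (u + 4): quotient is u^2 - 8u + 7.
Factor the quadratic: (u - 7)(u - 1)
Result: (u + 4)(u - 7)(u - 1)


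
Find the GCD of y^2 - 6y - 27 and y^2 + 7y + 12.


Factor each:
  y^2 - 6y - 27 = (y + 3)(y - 9)
  y^2 + 7y + 12 = (y + 3)(y + 4)
Common monic factor: y + 3


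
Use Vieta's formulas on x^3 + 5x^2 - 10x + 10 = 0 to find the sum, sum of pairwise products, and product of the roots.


Monic cubic x^3+bx^2+cx+d=0: sum=-b, pairwise sum=c, product=-d.
b=5, c=-10, d=10
r1+r2+r3 = -5
r1r2+r1r3+r2r3 = -10
r1r2r3 = -10


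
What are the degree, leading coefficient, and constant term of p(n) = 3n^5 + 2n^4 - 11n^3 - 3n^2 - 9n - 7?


Highest power of n is 5, with coefficient 3. Constant term is -7.
Degree = 5, leading coefficient = 3, constant term = -7


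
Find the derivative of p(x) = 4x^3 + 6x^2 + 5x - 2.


Apply the power rule term by term:
  d/dx(4x^3) = 12x^2
  d/dx(6x^2) = 12x
  d/dx(5x) = 5
  d/dx(-2) = 0
p'(x) = 12x^2 + 12x + 5


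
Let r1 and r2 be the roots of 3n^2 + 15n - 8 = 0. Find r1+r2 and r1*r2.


For an^2+bn+c=0: sum = -b/a, product = c/a.
a=3, b=15, c=-8
Sum = -(15)/3 = -5
Product = (-8)/3 = -8/3


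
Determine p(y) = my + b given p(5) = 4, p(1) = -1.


p(y) = my + b. Using p(5)=4, p(1)=-1:
m = (4 + 1)/(5 - 1) = 5/4 = 5/4
b = 4 - m*(5) = 4 - 25/4 = -9/4
p(y) = (5/4)y - (9/4)


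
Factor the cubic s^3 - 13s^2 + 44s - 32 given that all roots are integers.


Try integer roots (divisors of -32). s=8: p(8)=0.
Divide out (s - 8): quotient is s^2 - 5s + 4.
Factor the quadratic: (s - 4)(s - 1)
Result: (s - 8)(s - 4)(s - 1)


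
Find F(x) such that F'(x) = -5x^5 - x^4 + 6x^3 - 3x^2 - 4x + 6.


Reverse power rule on each term:
  ∫ -5x^5 dx = -(5/6)x^6
  ∫ -x^4 dx = -(1/5)x^5
  ∫ 6x^3 dx = (3/2)x^4
  ∫ -3x^2 dx = -x^3
  ∫ -4x dx = -2x^2
  ∫ 6 dx = 6x
F(x) = -(5/6)x^6 - (1/5)x^5 + (3/2)x^4 - x^3 - 2x^2 + 6x + C


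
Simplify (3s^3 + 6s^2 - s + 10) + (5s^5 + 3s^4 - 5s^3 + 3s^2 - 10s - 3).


Align terms by degree and add:
  3s^3 + 6s^2 - s + 10
+ 5s^5 + 3s^4 - 5s^3 + 3s^2 - 10s - 3
= 5s^5 + 3s^4 - 2s^3 + 9s^2 - 11s + 7


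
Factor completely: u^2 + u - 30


Roots satisfy r1 + r2 = -b/a = -1 and r1*r2 = c/a = -30.
So r1 = -6, r2 = 5.
u^2 + u - 30 = (u - r1)(u - r2) = (u + 6)(u - 5)


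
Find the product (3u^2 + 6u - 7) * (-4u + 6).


Distribute each term of the first polynomial:
  (3u^2)(-4u + 6) = -12u^3 + 18u^2
  (6u)(-4u + 6) = -24u^2 + 36u
  (-7)(-4u + 6) = 28u - 42
Sum: -12u^3 - 6u^2 + 64u - 42


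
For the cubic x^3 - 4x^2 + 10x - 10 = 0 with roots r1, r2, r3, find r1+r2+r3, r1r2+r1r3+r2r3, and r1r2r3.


Monic cubic x^3+bx^2+cx+d=0: sum=-b, pairwise sum=c, product=-d.
b=-4, c=10, d=-10
r1+r2+r3 = 4
r1r2+r1r3+r2r3 = 10
r1r2r3 = 10


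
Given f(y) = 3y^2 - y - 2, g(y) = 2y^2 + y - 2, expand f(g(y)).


Substitute g(y) into f:
f(g(y)) = 3*(2y^2 + y - 2)^2 + (-1)*(2y^2 + y - 2) + (-2)
(2y^2 + y - 2)^2 = 4y^4 + 4y^3 - 7y^2 - 4y + 4
Expand and combine: 12y^4 + 12y^3 - 23y^2 - 13y + 12


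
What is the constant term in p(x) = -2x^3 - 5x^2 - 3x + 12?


Read off the constant term: 12


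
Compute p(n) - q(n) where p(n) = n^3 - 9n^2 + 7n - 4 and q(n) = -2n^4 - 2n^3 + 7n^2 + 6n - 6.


Distribute the minus sign:
  (n^3 - 9n^2 + 7n - 4)
- (-2n^4 - 2n^3 + 7n^2 + 6n - 6)
Negate second polynomial: 2n^4 + 2n^3 - 7n^2 - 6n + 6
Add: 2n^4 + 3n^3 - 16n^2 + n + 2


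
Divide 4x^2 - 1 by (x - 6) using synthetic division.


Synthetic division with c = 6. Coefficients: 4, 0, -1
Bring down 4.
  4 * 6 = 24; 24 + 0 = 24
  24 * 6 = 144; 144 - 1 = 143
Quotient: 4x + 24, Remainder: 143


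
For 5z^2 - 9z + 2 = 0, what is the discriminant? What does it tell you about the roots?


D = b^2 - 4ac = (-9)^2 - 4(5)(2) = 81 - 40 = 41
Since D > 0: two distinct irrational roots


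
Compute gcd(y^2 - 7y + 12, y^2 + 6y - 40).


Factor each:
  y^2 - 7y + 12 = (y - 4)(y - 3)
  y^2 + 6y - 40 = (y - 4)(y + 10)
Common monic factor: y - 4


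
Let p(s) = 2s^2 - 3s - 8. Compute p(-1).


Using direct substitution:
  2 * (-1)^2 = 2
  -3 * (-1)^1 = 3
  constant: -8
Sum = 2 + 3 - 8 = -3


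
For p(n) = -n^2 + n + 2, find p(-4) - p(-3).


p(-4) = -18
p(-3) = -10
p(-4) - p(-3) = -18 + 10 = -8


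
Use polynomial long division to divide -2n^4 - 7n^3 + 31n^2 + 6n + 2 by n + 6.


(-2n^4 - 7n^3 + 31n^2 + 6n + 2) / (n + 6)
Step 1: -2n^3 * (n + 6) = -2n^4 - 12n^3; subtract.
Step 2: 5n^2 * (n + 6) = 5n^3 + 30n^2; subtract.
Step 3: n * (n + 6) = n^2 + 6n; subtract.
Step 4: 0 * (n + 6) = 0; subtract.
Quotient: -2n^3 + 5n^2 + n, Remainder: 2


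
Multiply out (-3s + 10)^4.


Expand (-3s + 10)^4 by repeated multiplication:
  (-3s + 10)^2 = 9s^2 - 60s + 100
  (-3s + 10)^3 = -27s^3 + 270s^2 - 900s + 1000
= 81s^4 - 1080s^3 + 5400s^2 - 12000s + 10000


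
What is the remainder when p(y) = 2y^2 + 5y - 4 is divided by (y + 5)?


By the Remainder Theorem, the remainder equals p(-5):
  2*(-5)^2 = 50
  5*(-5)^1 = -25
  constant: -4
Sum: 50 - 25 - 4 = 21


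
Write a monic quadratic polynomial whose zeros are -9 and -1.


p(x) = (x + 9)(x + 1)
Expand: x^2 + 10x + 9


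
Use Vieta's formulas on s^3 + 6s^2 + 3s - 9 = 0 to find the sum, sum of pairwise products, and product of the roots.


Monic cubic s^3+bs^2+cs+d=0: sum=-b, pairwise sum=c, product=-d.
b=6, c=3, d=-9
r1+r2+r3 = -6
r1r2+r1r3+r2r3 = 3
r1r2r3 = 9


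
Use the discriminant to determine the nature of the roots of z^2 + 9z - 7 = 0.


D = b^2 - 4ac = (9)^2 - 4(1)(-7) = 81 + 28 = 109
Since D > 0: two distinct irrational roots


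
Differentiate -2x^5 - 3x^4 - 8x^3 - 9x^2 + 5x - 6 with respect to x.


Apply the power rule term by term:
  d/dx(-2x^5) = -10x^4
  d/dx(-3x^4) = -12x^3
  d/dx(-8x^3) = -24x^2
  d/dx(-9x^2) = -18x
  d/dx(5x) = 5
  d/dx(-6) = 0
p'(x) = -10x^4 - 12x^3 - 24x^2 - 18x + 5


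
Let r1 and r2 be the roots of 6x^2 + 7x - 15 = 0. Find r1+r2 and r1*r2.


For ax^2+bx+c=0: sum = -b/a, product = c/a.
a=6, b=7, c=-15
Sum = -(7)/6 = -7/6
Product = (-15)/6 = -5/2


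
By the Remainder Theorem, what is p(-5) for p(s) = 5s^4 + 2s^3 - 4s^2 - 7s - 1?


By the Remainder Theorem, the remainder equals p(-5):
  5*(-5)^4 = 3125
  2*(-5)^3 = -250
  -4*(-5)^2 = -100
  -7*(-5)^1 = 35
  constant: -1
Sum: 3125 - 250 - 100 + 35 - 1 = 2809


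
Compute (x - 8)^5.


Expand (x - 8)^5 by repeated multiplication:
  (x - 8)^2 = x^2 - 16x + 64
  (x - 8)^3 = x^3 - 24x^2 + 192x - 512
  (x - 8)^4 = x^4 - 32x^3 + 384x^2 - 2048x + 4096
= x^5 - 40x^4 + 640x^3 - 5120x^2 + 20480x - 32768


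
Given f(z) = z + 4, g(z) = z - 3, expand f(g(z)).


Substitute g(z) into f:
f(g(z)) = 1*(z - 3) + 4
Expand and combine: z + 1


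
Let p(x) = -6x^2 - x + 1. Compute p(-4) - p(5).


p(-4) = -91
p(5) = -154
p(-4) - p(5) = -91 + 154 = 63


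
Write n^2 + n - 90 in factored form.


Roots satisfy r1 + r2 = -b/a = -1 and r1*r2 = c/a = -90.
So r1 = -10, r2 = 9.
n^2 + n - 90 = (n - r1)(n - r2) = (n + 10)(n - 9)


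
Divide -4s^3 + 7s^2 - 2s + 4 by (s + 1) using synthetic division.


Synthetic division with c = -1. Coefficients: -4, 7, -2, 4
Bring down -4.
  -4 * -1 = 4; 4 + 7 = 11
  11 * -1 = -11; -11 - 2 = -13
  -13 * -1 = 13; 13 + 4 = 17
Quotient: -4s^2 + 11s - 13, Remainder: 17


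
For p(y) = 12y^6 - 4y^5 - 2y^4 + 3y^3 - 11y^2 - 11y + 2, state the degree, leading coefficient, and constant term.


Highest power of y is 6, with coefficient 12. Constant term is 2.
Degree = 6, leading coefficient = 12, constant term = 2


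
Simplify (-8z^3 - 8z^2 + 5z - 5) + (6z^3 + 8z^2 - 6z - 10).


Align terms by degree and add:
  -8z^3 - 8z^2 + 5z - 5
+ 6z^3 + 8z^2 - 6z - 10
= -2z^3 - z - 15


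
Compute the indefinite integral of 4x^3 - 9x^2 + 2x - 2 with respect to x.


Reverse power rule on each term:
  ∫ 4x^3 dx = x^4
  ∫ -9x^2 dx = -3x^3
  ∫ 2x dx = x^2
  ∫ -2 dx = -2x
F(x) = x^4 - 3x^3 + x^2 - 2x + C


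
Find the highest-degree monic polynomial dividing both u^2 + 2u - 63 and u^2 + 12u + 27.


Factor each:
  u^2 + 2u - 63 = (u + 9)(u - 7)
  u^2 + 12u + 27 = (u + 9)(u + 3)
Common monic factor: u + 9


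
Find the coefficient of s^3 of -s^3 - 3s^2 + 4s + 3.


Read off the coefficient of s^3: -1


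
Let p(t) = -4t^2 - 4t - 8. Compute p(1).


Using direct substitution:
  -4 * (1)^2 = -4
  -4 * (1)^1 = -4
  constant: -8
Sum = -4 - 4 - 8 = -16


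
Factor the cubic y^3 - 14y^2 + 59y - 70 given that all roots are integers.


Try integer roots (divisors of -70). y=5: p(5)=0.
Divide out (y - 5): quotient is y^2 - 9y + 14.
Factor the quadratic: (y - 2)(y - 7)
Result: (y - 5)(y - 2)(y - 7)


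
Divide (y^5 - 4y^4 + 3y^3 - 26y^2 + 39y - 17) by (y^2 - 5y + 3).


(y^5 - 4y^4 + 3y^3 - 26y^2 + 39y - 17) / (y^2 - 5y + 3)
Step 1: y^3 * (y^2 - 5y + 3) = y^5 - 5y^4 + 3y^3; subtract.
Step 2: y^2 * (y^2 - 5y + 3) = y^4 - 5y^3 + 3y^2; subtract.
Step 3: 5y * (y^2 - 5y + 3) = 5y^3 - 25y^2 + 15y; subtract.
Step 4: -4 * (y^2 - 5y + 3) = -4y^2 + 20y - 12; subtract.
Quotient: y^3 + y^2 + 5y - 4, Remainder: 4y - 5


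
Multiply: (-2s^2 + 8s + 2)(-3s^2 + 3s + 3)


Distribute each term of the first polynomial:
  (-2s^2)(-3s^2 + 3s + 3) = 6s^4 - 6s^3 - 6s^2
  (8s)(-3s^2 + 3s + 3) = -24s^3 + 24s^2 + 24s
  (2)(-3s^2 + 3s + 3) = -6s^2 + 6s + 6
Sum: 6s^4 - 30s^3 + 12s^2 + 30s + 6


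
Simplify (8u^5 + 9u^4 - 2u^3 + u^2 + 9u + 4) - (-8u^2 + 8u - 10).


Distribute the minus sign:
  (8u^5 + 9u^4 - 2u^3 + u^2 + 9u + 4)
- (-8u^2 + 8u - 10)
Negate second polynomial: 8u^2 - 8u + 10
Add: 8u^5 + 9u^4 - 2u^3 + 9u^2 + u + 14


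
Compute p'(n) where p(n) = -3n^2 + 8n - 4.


Apply the power rule term by term:
  d/dn(-3n^2) = -6n
  d/dn(8n) = 8
  d/dn(-4) = 0
p'(n) = -6n + 8


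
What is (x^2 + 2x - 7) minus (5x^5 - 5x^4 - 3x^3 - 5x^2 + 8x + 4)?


Distribute the minus sign:
  (x^2 + 2x - 7)
- (5x^5 - 5x^4 - 3x^3 - 5x^2 + 8x + 4)
Negate second polynomial: -5x^5 + 5x^4 + 3x^3 + 5x^2 - 8x - 4
Add: -5x^5 + 5x^4 + 3x^3 + 6x^2 - 6x - 11


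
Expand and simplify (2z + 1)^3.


Expand (2z + 1)^3 by repeated multiplication:
  (2z + 1)^2 = 4z^2 + 4z + 1
= 8z^3 + 12z^2 + 6z + 1


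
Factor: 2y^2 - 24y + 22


Roots satisfy r1 + r2 = -b/a = 12 and r1*r2 = c/a = 11.
So r1 = 1, r2 = 11.
2y^2 - 24y + 22 = 2(y - r1)(y - r2) = 2(y - 1)(y - 11)


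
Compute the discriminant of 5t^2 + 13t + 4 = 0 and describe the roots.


D = b^2 - 4ac = (13)^2 - 4(5)(4) = 169 - 80 = 89
Since D > 0: two distinct irrational roots


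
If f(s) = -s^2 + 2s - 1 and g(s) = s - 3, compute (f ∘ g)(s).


Substitute g(s) into f:
f(g(s)) = -1*(s - 3)^2 + 2*(s - 3) + (-1)
(s - 3)^2 = s^2 - 6s + 9
Expand and combine: -s^2 + 8s - 16


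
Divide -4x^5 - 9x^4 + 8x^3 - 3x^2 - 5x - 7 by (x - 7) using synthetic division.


Synthetic division with c = 7. Coefficients: -4, -9, 8, -3, -5, -7
Bring down -4.
  -4 * 7 = -28; -28 - 9 = -37
  -37 * 7 = -259; -259 + 8 = -251
  -251 * 7 = -1757; -1757 - 3 = -1760
  -1760 * 7 = -12320; -12320 - 5 = -12325
  -12325 * 7 = -86275; -86275 - 7 = -86282
Quotient: -4x^4 - 37x^3 - 251x^2 - 1760x - 12325, Remainder: -86282


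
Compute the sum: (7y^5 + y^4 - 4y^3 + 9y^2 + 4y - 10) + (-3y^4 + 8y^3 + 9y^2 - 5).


Align terms by degree and add:
  7y^5 + y^4 - 4y^3 + 9y^2 + 4y - 10
  -3y^4 + 8y^3 + 9y^2 - 5
= 7y^5 - 2y^4 + 4y^3 + 18y^2 + 4y - 15


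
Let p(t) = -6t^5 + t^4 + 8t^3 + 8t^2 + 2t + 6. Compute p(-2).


Using direct substitution:
  -6 * (-2)^5 = 192
  1 * (-2)^4 = 16
  8 * (-2)^3 = -64
  8 * (-2)^2 = 32
  2 * (-2)^1 = -4
  constant: 6
Sum = 192 + 16 - 64 + 32 - 4 + 6 = 178


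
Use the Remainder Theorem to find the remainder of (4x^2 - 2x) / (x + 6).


By the Remainder Theorem, the remainder equals p(-6):
  4*(-6)^2 = 144
  -2*(-6)^1 = 12
  constant: 0
Sum: 144 + 12 + 0 = 156


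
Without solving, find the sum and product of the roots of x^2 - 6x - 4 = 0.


For ax^2+bx+c=0: sum = -b/a, product = c/a.
a=1, b=-6, c=-4
Sum = -(-6)/1 = 6
Product = (-4)/1 = -4


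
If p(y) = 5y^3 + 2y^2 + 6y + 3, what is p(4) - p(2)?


p(4) = 379
p(2) = 63
p(4) - p(2) = 379 - 63 = 316


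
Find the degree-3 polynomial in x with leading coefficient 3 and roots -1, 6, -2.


p(x) = 3(x + 1)(x - 6)(x + 2)
Expand: 3x^3 - 9x^2 - 48x - 36


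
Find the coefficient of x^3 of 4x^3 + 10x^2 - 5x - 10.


Read off the coefficient of x^3: 4


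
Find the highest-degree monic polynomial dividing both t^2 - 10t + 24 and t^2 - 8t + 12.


Factor each:
  t^2 - 10t + 24 = (t - 6)(t - 4)
  t^2 - 8t + 12 = (t - 6)(t - 2)
Common monic factor: t - 6


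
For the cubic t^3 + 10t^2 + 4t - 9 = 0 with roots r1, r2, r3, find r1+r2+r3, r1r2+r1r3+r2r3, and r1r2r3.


Monic cubic t^3+bt^2+ct+d=0: sum=-b, pairwise sum=c, product=-d.
b=10, c=4, d=-9
r1+r2+r3 = -10
r1r2+r1r3+r2r3 = 4
r1r2r3 = 9


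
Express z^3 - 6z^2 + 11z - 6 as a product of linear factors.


Try integer roots (divisors of -6). z=3: p(3)=0.
Divide out (z - 3): quotient is z^2 - 3z + 2.
Factor the quadratic: (z - 1)(z - 2)
Result: (z - 3)(z - 1)(z - 2)


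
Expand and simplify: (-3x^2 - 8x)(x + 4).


Distribute each term of the first polynomial:
  (-3x^2)(x + 4) = -3x^3 - 12x^2
  (-8x)(x + 4) = -8x^2 - 32x
Sum: -3x^3 - 20x^2 - 32x


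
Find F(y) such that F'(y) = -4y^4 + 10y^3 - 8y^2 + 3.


Reverse power rule on each term:
  ∫ -4y^4 dy = -(4/5)y^5
  ∫ 10y^3 dy = (5/2)y^4
  ∫ -8y^2 dy = -(8/3)y^3
  ∫ 3 dy = 3y
F(y) = -(4/5)y^5 + (5/2)y^4 - (8/3)y^3 + 3y + C


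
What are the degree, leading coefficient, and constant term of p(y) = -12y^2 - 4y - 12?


Highest power of y is 2, with coefficient -12. Constant term is -12.
Degree = 2, leading coefficient = -12, constant term = -12


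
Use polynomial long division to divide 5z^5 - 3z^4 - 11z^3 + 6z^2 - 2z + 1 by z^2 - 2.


(5z^5 - 3z^4 - 11z^3 + 6z^2 - 2z + 1) / (z^2 - 2)
Step 1: 5z^3 * (z^2 - 2) = 5z^5 - 10z^3; subtract.
Step 2: -3z^2 * (z^2 - 2) = -3z^4 + 6z^2; subtract.
Step 3: -z * (z^2 - 2) = -z^3 + 2z; subtract.
Step 4: 0 * (z^2 - 2) = 0; subtract.
Quotient: 5z^3 - 3z^2 - z, Remainder: -4z + 1


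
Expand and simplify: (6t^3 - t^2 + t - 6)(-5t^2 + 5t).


Distribute each term of the first polynomial:
  (6t^3)(-5t^2 + 5t) = -30t^5 + 30t^4
  (-t^2)(-5t^2 + 5t) = 5t^4 - 5t^3
  (t)(-5t^2 + 5t) = -5t^3 + 5t^2
  (-6)(-5t^2 + 5t) = 30t^2 - 30t
Sum: -30t^5 + 35t^4 - 10t^3 + 35t^2 - 30t


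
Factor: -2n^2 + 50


Roots satisfy r1 + r2 = -b/a = 0 and r1*r2 = c/a = -25.
So r1 = -5, r2 = 5.
-2n^2 + 50 = -2(n - r1)(n - r2) = -2(n + 5)(n - 5)


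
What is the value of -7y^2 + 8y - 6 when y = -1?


Using direct substitution:
  -7 * (-1)^2 = -7
  8 * (-1)^1 = -8
  constant: -6
Sum = -7 - 8 - 6 = -21


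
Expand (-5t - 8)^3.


Expand (-5t - 8)^3 by repeated multiplication:
  (-5t - 8)^2 = 25t^2 + 80t + 64
= -125t^3 - 600t^2 - 960t - 512


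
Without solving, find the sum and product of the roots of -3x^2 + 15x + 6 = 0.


For ax^2+bx+c=0: sum = -b/a, product = c/a.
a=-3, b=15, c=6
Sum = -(15)/-3 = 5
Product = (6)/-3 = -2


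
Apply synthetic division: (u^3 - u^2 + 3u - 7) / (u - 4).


Synthetic division with c = 4. Coefficients: 1, -1, 3, -7
Bring down 1.
  1 * 4 = 4; 4 - 1 = 3
  3 * 4 = 12; 12 + 3 = 15
  15 * 4 = 60; 60 - 7 = 53
Quotient: u^2 + 3u + 15, Remainder: 53


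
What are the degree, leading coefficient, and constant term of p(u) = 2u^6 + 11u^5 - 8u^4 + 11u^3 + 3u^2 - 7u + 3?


Highest power of u is 6, with coefficient 2. Constant term is 3.
Degree = 6, leading coefficient = 2, constant term = 3


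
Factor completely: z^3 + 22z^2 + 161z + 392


Try integer roots (divisors of 392). z=-7: p(-7)=0.
Divide out (z + 7): quotient is z^2 + 15z + 56.
Factor the quadratic: (z + 8)(z + 7)
Result: (z + 7)(z + 8)(z + 7)


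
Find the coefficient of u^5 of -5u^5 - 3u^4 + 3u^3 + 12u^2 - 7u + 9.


Read off the coefficient of u^5: -5


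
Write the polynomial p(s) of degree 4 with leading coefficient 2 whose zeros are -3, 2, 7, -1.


p(s) = 2(s + 3)(s - 2)(s - 7)(s + 1)
Expand: 2s^4 - 10s^3 - 38s^2 + 58s + 84


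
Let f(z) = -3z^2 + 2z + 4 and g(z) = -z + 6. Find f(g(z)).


Substitute g(z) into f:
f(g(z)) = -3*(-z + 6)^2 + 2*(-z + 6) + 4
(-z + 6)^2 = z^2 - 12z + 36
Expand and combine: -3z^2 + 34z - 92


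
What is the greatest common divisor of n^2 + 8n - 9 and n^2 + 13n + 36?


Factor each:
  n^2 + 8n - 9 = (n + 9)(n - 1)
  n^2 + 13n + 36 = (n + 9)(n + 4)
Common monic factor: n + 9


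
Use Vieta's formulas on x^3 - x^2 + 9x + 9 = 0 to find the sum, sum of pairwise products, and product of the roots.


Monic cubic x^3+bx^2+cx+d=0: sum=-b, pairwise sum=c, product=-d.
b=-1, c=9, d=9
r1+r2+r3 = 1
r1r2+r1r3+r2r3 = 9
r1r2r3 = -9


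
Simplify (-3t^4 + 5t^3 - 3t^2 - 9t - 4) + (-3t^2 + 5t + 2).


Align terms by degree and add:
  -3t^4 + 5t^3 - 3t^2 - 9t - 4
  -3t^2 + 5t + 2
= -3t^4 + 5t^3 - 6t^2 - 4t - 2


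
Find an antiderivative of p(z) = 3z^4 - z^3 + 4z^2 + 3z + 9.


Reverse power rule on each term:
  ∫ 3z^4 dz = (3/5)z^5
  ∫ -z^3 dz = -(1/4)z^4
  ∫ 4z^2 dz = (4/3)z^3
  ∫ 3z dz = (3/2)z^2
  ∫ 9 dz = 9z
F(z) = (3/5)z^5 - (1/4)z^4 + (4/3)z^3 + (3/2)z^2 + 9z + C


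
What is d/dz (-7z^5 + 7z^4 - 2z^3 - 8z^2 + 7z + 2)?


Apply the power rule term by term:
  d/dz(-7z^5) = -35z^4
  d/dz(7z^4) = 28z^3
  d/dz(-2z^3) = -6z^2
  d/dz(-8z^2) = -16z
  d/dz(7z) = 7
  d/dz(2) = 0
p'(z) = -35z^4 + 28z^3 - 6z^2 - 16z + 7


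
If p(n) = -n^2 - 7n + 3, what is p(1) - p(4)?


p(1) = -5
p(4) = -41
p(1) - p(4) = -5 + 41 = 36


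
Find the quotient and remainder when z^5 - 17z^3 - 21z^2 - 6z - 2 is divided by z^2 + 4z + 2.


(z^5 - 17z^3 - 21z^2 - 6z - 2) / (z^2 + 4z + 2)
Step 1: z^3 * (z^2 + 4z + 2) = z^5 + 4z^4 + 2z^3; subtract.
Step 2: -4z^2 * (z^2 + 4z + 2) = -4z^4 - 16z^3 - 8z^2; subtract.
Step 3: -3z * (z^2 + 4z + 2) = -3z^3 - 12z^2 - 6z; subtract.
Step 4: -1 * (z^2 + 4z + 2) = -z^2 - 4z - 2; subtract.
Quotient: z^3 - 4z^2 - 3z - 1, Remainder: 4z


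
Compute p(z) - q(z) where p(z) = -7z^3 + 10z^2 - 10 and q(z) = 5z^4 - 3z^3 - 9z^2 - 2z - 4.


Distribute the minus sign:
  (-7z^3 + 10z^2 - 10)
- (5z^4 - 3z^3 - 9z^2 - 2z - 4)
Negate second polynomial: -5z^4 + 3z^3 + 9z^2 + 2z + 4
Add: -5z^4 - 4z^3 + 19z^2 + 2z - 6


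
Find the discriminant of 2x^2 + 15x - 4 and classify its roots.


D = b^2 - 4ac = (15)^2 - 4(2)(-4) = 225 + 32 = 257
Since D > 0: two distinct irrational roots


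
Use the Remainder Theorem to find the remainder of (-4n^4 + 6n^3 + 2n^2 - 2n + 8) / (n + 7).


By the Remainder Theorem, the remainder equals p(-7):
  -4*(-7)^4 = -9604
  6*(-7)^3 = -2058
  2*(-7)^2 = 98
  -2*(-7)^1 = 14
  constant: 8
Sum: -9604 - 2058 + 98 + 14 + 8 = -11542


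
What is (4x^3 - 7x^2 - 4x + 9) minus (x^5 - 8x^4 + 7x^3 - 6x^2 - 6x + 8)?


Distribute the minus sign:
  (4x^3 - 7x^2 - 4x + 9)
- (x^5 - 8x^4 + 7x^3 - 6x^2 - 6x + 8)
Negate second polynomial: -x^5 + 8x^4 - 7x^3 + 6x^2 + 6x - 8
Add: -x^5 + 8x^4 - 3x^3 - x^2 + 2x + 1


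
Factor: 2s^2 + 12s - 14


Roots satisfy r1 + r2 = -b/a = -6 and r1*r2 = c/a = -7.
So r1 = 1, r2 = -7.
2s^2 + 12s - 14 = 2(s - r1)(s - r2) = 2(s - 1)(s + 7)


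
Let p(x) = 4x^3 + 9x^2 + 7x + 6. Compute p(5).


Using direct substitution:
  4 * (5)^3 = 500
  9 * (5)^2 = 225
  7 * (5)^1 = 35
  constant: 6
Sum = 500 + 225 + 35 + 6 = 766


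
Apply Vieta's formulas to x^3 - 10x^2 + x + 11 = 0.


Monic cubic x^3+bx^2+cx+d=0: sum=-b, pairwise sum=c, product=-d.
b=-10, c=1, d=11
r1+r2+r3 = 10
r1r2+r1r3+r2r3 = 1
r1r2r3 = -11


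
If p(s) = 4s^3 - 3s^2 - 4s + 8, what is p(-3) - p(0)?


p(-3) = -115
p(0) = 8
p(-3) - p(0) = -115 - 8 = -123


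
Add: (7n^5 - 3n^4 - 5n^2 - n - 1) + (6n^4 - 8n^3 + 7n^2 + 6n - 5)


Align terms by degree and add:
  7n^5 - 3n^4 - 5n^2 - n - 1
+ 6n^4 - 8n^3 + 7n^2 + 6n - 5
= 7n^5 + 3n^4 - 8n^3 + 2n^2 + 5n - 6


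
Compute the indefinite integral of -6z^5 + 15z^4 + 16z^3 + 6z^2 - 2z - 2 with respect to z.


Reverse power rule on each term:
  ∫ -6z^5 dz = -z^6
  ∫ 15z^4 dz = 3z^5
  ∫ 16z^3 dz = 4z^4
  ∫ 6z^2 dz = 2z^3
  ∫ -2z dz = -z^2
  ∫ -2 dz = -2z
F(z) = -z^6 + 3z^5 + 4z^4 + 2z^3 - z^2 - 2z + C


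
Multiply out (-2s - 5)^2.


Expand (-2s - 5)^2 by repeated multiplication:
= 4s^2 + 20s + 25


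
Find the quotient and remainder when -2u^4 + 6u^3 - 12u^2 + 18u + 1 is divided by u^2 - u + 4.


(-2u^4 + 6u^3 - 12u^2 + 18u + 1) / (u^2 - u + 4)
Step 1: -2u^2 * (u^2 - u + 4) = -2u^4 + 2u^3 - 8u^2; subtract.
Step 2: 4u * (u^2 - u + 4) = 4u^3 - 4u^2 + 16u; subtract.
Step 3: 0 * (u^2 - u + 4) = 0; subtract.
Quotient: -2u^2 + 4u, Remainder: 2u + 1


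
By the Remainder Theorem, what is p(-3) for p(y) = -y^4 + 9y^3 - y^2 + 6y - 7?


By the Remainder Theorem, the remainder equals p(-3):
  -1*(-3)^4 = -81
  9*(-3)^3 = -243
  -1*(-3)^2 = -9
  6*(-3)^1 = -18
  constant: -7
Sum: -81 - 243 - 9 - 18 - 7 = -358


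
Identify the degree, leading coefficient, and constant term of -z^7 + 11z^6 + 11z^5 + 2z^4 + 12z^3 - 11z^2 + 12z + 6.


Highest power of z is 7, with coefficient -1. Constant term is 6.
Degree = 7, leading coefficient = -1, constant term = 6


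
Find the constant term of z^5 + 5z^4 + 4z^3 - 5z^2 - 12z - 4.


Read off the constant term: -4


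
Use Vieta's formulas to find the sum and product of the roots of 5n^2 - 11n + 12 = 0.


For an^2+bn+c=0: sum = -b/a, product = c/a.
a=5, b=-11, c=12
Sum = -(-11)/5 = 11/5
Product = (12)/5 = 12/5


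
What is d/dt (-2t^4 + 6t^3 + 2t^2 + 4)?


Apply the power rule term by term:
  d/dt(-2t^4) = -8t^3
  d/dt(6t^3) = 18t^2
  d/dt(2t^2) = 4t
  d/dt(4) = 0
p'(t) = -8t^3 + 18t^2 + 4t


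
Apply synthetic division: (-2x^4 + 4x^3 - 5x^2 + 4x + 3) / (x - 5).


Synthetic division with c = 5. Coefficients: -2, 4, -5, 4, 3
Bring down -2.
  -2 * 5 = -10; -10 + 4 = -6
  -6 * 5 = -30; -30 - 5 = -35
  -35 * 5 = -175; -175 + 4 = -171
  -171 * 5 = -855; -855 + 3 = -852
Quotient: -2x^3 - 6x^2 - 35x - 171, Remainder: -852


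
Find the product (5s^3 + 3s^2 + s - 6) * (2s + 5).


Distribute each term of the first polynomial:
  (5s^3)(2s + 5) = 10s^4 + 25s^3
  (3s^2)(2s + 5) = 6s^3 + 15s^2
  (s)(2s + 5) = 2s^2 + 5s
  (-6)(2s + 5) = -12s - 30
Sum: 10s^4 + 31s^3 + 17s^2 - 7s - 30


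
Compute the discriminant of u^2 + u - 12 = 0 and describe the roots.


D = b^2 - 4ac = (1)^2 - 4(1)(-12) = 1 + 48 = 49
Since D > 0: two distinct rational roots


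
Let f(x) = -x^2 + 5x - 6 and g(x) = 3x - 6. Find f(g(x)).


Substitute g(x) into f:
f(g(x)) = -1*(3x - 6)^2 + 5*(3x - 6) + (-6)
(3x - 6)^2 = 9x^2 - 36x + 36
Expand and combine: -9x^2 + 51x - 72


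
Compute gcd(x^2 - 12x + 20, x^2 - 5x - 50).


Factor each:
  x^2 - 12x + 20 = (x - 10)(x - 2)
  x^2 - 5x - 50 = (x - 10)(x + 5)
Common monic factor: x - 10


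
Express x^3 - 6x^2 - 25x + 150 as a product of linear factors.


Try integer roots (divisors of 150). x=-5: p(-5)=0.
Divide out (x + 5): quotient is x^2 - 11x + 30.
Factor the quadratic: (x - 6)(x - 5)
Result: (x + 5)(x - 6)(x - 5)


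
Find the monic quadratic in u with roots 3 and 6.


p(u) = (u - 3)(u - 6)
Expand: u^2 - 9u + 18


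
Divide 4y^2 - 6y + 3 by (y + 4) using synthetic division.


Synthetic division with c = -4. Coefficients: 4, -6, 3
Bring down 4.
  4 * -4 = -16; -16 - 6 = -22
  -22 * -4 = 88; 88 + 3 = 91
Quotient: 4y - 22, Remainder: 91


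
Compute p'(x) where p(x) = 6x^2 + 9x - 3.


Apply the power rule term by term:
  d/dx(6x^2) = 12x
  d/dx(9x) = 9
  d/dx(-3) = 0
p'(x) = 12x + 9


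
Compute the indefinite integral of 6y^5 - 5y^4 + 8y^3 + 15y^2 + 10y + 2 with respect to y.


Reverse power rule on each term:
  ∫ 6y^5 dy = y^6
  ∫ -5y^4 dy = -y^5
  ∫ 8y^3 dy = 2y^4
  ∫ 15y^2 dy = 5y^3
  ∫ 10y dy = 5y^2
  ∫ 2 dy = 2y
F(y) = y^6 - y^5 + 2y^4 + 5y^3 + 5y^2 + 2y + C


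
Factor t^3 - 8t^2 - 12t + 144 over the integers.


Try integer roots (divisors of 144). t=6: p(6)=0.
Divide out (t - 6): quotient is t^2 - 2t - 24.
Factor the quadratic: (t + 4)(t - 6)
Result: (t - 6)(t + 4)(t - 6)


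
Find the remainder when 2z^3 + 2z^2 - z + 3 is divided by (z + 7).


By the Remainder Theorem, the remainder equals p(-7):
  2*(-7)^3 = -686
  2*(-7)^2 = 98
  -1*(-7)^1 = 7
  constant: 3
Sum: -686 + 98 + 7 + 3 = -578


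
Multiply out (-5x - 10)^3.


Expand (-5x - 10)^3 by repeated multiplication:
  (-5x - 10)^2 = 25x^2 + 100x + 100
= -125x^3 - 750x^2 - 1500x - 1000


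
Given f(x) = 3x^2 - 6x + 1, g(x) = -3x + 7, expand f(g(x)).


Substitute g(x) into f:
f(g(x)) = 3*(-3x + 7)^2 + (-6)*(-3x + 7) + 1
(-3x + 7)^2 = 9x^2 - 42x + 49
Expand and combine: 27x^2 - 108x + 106


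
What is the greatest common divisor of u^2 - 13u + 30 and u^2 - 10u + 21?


Factor each:
  u^2 - 13u + 30 = (u - 3)(u - 10)
  u^2 - 10u + 21 = (u - 3)(u - 7)
Common monic factor: u - 3


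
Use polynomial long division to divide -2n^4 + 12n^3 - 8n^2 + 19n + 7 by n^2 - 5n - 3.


(-2n^4 + 12n^3 - 8n^2 + 19n + 7) / (n^2 - 5n - 3)
Step 1: -2n^2 * (n^2 - 5n - 3) = -2n^4 + 10n^3 + 6n^2; subtract.
Step 2: 2n * (n^2 - 5n - 3) = 2n^3 - 10n^2 - 6n; subtract.
Step 3: -4 * (n^2 - 5n - 3) = -4n^2 + 20n + 12; subtract.
Quotient: -2n^2 + 2n - 4, Remainder: 5n - 5


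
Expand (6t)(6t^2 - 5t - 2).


Distribute each term of the first polynomial:
  (6t)(6t^2 - 5t - 2) = 36t^3 - 30t^2 - 12t
Sum: 36t^3 - 30t^2 - 12t


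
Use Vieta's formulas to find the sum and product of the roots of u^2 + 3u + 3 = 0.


For au^2+bu+c=0: sum = -b/a, product = c/a.
a=1, b=3, c=3
Sum = -(3)/1 = -3
Product = (3)/1 = 3


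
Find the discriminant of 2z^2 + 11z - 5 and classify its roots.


D = b^2 - 4ac = (11)^2 - 4(2)(-5) = 121 + 40 = 161
Since D > 0: two distinct irrational roots


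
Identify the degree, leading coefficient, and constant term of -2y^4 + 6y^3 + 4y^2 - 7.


Highest power of y is 4, with coefficient -2. Constant term is -7.
Degree = 4, leading coefficient = -2, constant term = -7


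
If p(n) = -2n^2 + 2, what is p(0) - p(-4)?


p(0) = 2
p(-4) = -30
p(0) - p(-4) = 2 + 30 = 32


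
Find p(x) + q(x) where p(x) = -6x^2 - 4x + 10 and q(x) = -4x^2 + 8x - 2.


Align terms by degree and add:
  -6x^2 - 4x + 10
  -4x^2 + 8x - 2
= -10x^2 + 4x + 8


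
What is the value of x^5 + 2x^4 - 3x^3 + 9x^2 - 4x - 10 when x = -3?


Using direct substitution:
  1 * (-3)^5 = -243
  2 * (-3)^4 = 162
  -3 * (-3)^3 = 81
  9 * (-3)^2 = 81
  -4 * (-3)^1 = 12
  constant: -10
Sum = -243 + 162 + 81 + 81 + 12 - 10 = 83


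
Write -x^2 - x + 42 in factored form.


Roots satisfy r1 + r2 = -b/a = -1 and r1*r2 = c/a = -42.
So r1 = -7, r2 = 6.
-x^2 - x + 42 = -(x - r1)(x - r2) = -(x + 7)(x - 6)


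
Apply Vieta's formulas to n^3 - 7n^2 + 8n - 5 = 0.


Monic cubic n^3+bn^2+cn+d=0: sum=-b, pairwise sum=c, product=-d.
b=-7, c=8, d=-5
r1+r2+r3 = 7
r1r2+r1r3+r2r3 = 8
r1r2r3 = 5


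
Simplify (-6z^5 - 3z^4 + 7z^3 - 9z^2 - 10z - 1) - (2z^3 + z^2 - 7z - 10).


Distribute the minus sign:
  (-6z^5 - 3z^4 + 7z^3 - 9z^2 - 10z - 1)
- (2z^3 + z^2 - 7z - 10)
Negate second polynomial: -2z^3 - z^2 + 7z + 10
Add: -6z^5 - 3z^4 + 5z^3 - 10z^2 - 3z + 9
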